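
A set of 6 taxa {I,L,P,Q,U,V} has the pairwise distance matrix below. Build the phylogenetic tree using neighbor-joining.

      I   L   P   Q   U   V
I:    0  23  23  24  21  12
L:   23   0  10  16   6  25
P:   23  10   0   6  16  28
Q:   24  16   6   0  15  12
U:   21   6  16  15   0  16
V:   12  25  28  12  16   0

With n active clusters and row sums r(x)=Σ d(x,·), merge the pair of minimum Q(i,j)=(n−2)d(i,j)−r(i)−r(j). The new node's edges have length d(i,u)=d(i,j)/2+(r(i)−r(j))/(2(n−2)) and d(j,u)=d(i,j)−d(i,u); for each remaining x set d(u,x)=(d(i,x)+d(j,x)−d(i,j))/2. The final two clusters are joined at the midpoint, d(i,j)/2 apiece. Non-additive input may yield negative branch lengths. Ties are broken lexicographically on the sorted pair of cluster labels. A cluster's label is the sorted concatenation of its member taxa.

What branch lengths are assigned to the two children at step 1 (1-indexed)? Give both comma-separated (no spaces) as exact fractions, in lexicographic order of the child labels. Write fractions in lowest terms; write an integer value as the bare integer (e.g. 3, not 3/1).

step 1: merge (I,V) at d=12, Q=-148; branch lengths I→29/4, V→19/4; new cluster IV
  updated: d(IV,L)=18, d(IV,P)=39/2, d(IV,Q)=12, d(IV,U)=25/2
step 2: merge (P,Q) at d=6, Q=-165/2; branch lengths P→41/12, Q→31/12; new cluster PQ
  updated: d(IV,PQ)=51/4, d(L,PQ)=10, d(PQ,U)=25/2
step 3: merge (IV,PQ) at d=51/4, Q=-53; branch lengths IV→67/8, PQ→35/8; new cluster IPQV
  updated: d(IPQV,L)=61/8, d(IPQV,U)=49/8
step 4: merge (IPQV,L) at d=61/8, Q=-79/4; branch lengths IPQV→31/8, L→15/4; new cluster ILPQV
  updated: d(ILPQV,U)=9/4
step 5: merge (ILPQV,U) at d=9/4; branch lengths ILPQV→9/8, U→9/8; new cluster ILPQUV
final tree: ((((I:29/4,V:19/4):67/8,(P:41/12,Q:31/12):35/8):31/8,L:15/4):9/8,U:9/8)
total length: 325/8

29/4,19/4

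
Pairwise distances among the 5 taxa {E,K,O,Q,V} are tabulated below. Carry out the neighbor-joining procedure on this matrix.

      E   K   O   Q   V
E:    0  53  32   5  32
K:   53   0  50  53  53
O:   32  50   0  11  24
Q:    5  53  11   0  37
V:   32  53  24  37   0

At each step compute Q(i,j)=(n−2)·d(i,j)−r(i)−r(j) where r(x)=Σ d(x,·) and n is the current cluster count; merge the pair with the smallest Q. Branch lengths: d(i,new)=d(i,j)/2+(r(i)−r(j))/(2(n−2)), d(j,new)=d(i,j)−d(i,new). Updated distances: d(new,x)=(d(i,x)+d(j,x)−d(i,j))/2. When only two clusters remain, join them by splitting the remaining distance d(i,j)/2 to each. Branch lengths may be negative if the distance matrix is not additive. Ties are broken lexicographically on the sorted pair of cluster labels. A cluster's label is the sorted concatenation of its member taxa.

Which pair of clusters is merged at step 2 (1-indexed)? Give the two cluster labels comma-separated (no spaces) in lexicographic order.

step 1: merge (E,Q) at d=5, Q=-213; branch lengths E→31/6, Q→-1/6; new cluster EQ
  updated: d(EQ,K)=101/2, d(EQ,O)=19, d(EQ,V)=32
step 2: merge (EQ,O) at d=19, Q=-313/2; branch lengths EQ→93/8, O→59/8; new cluster EOQ
  updated: d(EOQ,K)=163/4, d(EOQ,V)=37/2
step 3: merge (EOQ,K) at d=163/4, Q=-449/4; branch lengths EOQ→25/8, K→301/8; new cluster EKOQ
  updated: d(EKOQ,V)=123/8
step 4: merge (EKOQ,V) at d=123/8; branch lengths EKOQ→123/16, V→123/16; new cluster EKOQV
final tree: ((((E:31/6,Q:-1/6):93/8,O:59/8):25/8,K:301/8):123/16,V:123/16)
total length: 641/8

EQ,O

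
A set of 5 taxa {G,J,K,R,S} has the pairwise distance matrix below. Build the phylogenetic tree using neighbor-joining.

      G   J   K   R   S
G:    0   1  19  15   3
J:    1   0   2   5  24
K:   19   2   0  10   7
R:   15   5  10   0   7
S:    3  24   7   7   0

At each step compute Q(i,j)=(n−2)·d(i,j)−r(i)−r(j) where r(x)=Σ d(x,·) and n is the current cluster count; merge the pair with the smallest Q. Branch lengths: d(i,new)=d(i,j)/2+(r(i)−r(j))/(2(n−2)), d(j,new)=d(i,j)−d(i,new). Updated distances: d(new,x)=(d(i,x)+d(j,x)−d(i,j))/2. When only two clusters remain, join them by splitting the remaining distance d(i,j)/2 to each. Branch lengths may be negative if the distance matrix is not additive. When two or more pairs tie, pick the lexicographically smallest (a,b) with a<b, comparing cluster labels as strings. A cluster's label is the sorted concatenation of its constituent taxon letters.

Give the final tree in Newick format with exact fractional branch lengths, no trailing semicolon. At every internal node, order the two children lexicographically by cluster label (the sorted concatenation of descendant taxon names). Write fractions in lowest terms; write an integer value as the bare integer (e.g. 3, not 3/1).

1. join G+S (d=3, Q=-70) ⇒ GS; edges |G|=1, |S|=2
  updated: d(GS,J)=11, d(GS,K)=23/2, d(GS,R)=19/2
2. join GS+R (d=19/2, Q=-75/2) ⇒ GRS; edges |GS|=53/8, |R|=23/8
  updated: d(GRS,J)=13/4, d(GRS,K)=6
3. join GRS+J (d=13/4, Q=-45/4) ⇒ GJRS; edges |GRS|=29/8, |J|=-3/8
  updated: d(GJRS,K)=19/8
4. join GJRS+K (d=19/8) ⇒ GJKRS; edges |GJRS|=19/16, |K|=19/16
final tree: ((((G:1,S:2):53/8,R:23/8):29/8,J:-3/8):19/16,K:19/16)
total length: 145/8

((((G:1,S:2):53/8,R:23/8):29/8,J:-3/8):19/16,K:19/16)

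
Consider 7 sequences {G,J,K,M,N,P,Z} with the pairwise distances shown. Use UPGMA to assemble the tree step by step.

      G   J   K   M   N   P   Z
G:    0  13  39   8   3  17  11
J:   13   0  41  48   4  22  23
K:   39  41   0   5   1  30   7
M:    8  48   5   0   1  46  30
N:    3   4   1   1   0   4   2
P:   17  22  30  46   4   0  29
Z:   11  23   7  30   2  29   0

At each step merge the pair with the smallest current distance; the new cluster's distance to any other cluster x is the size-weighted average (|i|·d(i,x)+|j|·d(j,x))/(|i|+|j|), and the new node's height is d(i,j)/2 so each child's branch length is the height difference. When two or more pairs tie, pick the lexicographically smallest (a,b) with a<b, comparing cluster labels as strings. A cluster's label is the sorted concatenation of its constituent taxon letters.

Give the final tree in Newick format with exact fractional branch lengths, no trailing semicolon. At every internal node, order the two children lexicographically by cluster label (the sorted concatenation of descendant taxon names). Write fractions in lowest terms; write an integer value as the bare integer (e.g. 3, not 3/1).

(((G:11/2,Z:11/2):23/12,((K:1/2,N:1/2):1,M:3/2):71/12):16/3,(J:11,P:11):7/4)

iteration 1: select K,N (d=1); attach at lengths (1/2, 1/2); label the merged cluster KN
  updated: d(G,KN)=21, d(J,KN)=45/2, d(KN,M)=3, d(KN,P)=17, d(KN,Z)=9/2
iteration 2: select KN,M (d=3); attach at lengths (1, 3/2); label the merged cluster KMN
  updated: d(G,KMN)=50/3, d(J,KMN)=31, d(KMN,P)=80/3, d(KMN,Z)=13
iteration 3: select G,Z (d=11); attach at lengths (11/2, 11/2); label the merged cluster GZ
  updated: d(GZ,J)=18, d(GZ,KMN)=89/6, d(GZ,P)=23
iteration 4: select GZ,KMN (d=89/6); attach at lengths (23/12, 71/12); label the merged cluster GKMNZ
  updated: d(GKMNZ,J)=129/5, d(GKMNZ,P)=126/5
iteration 5: select J,P (d=22); attach at lengths (11, 11); label the merged cluster JP
  updated: d(GKMNZ,JP)=51/2
iteration 6: select GKMNZ,JP (d=51/2); attach at lengths (16/3, 7/4); label the merged cluster GJKMNPZ
final tree: (((G:11/2,Z:11/2):23/12,((K:1/2,N:1/2):1,M:3/2):71/12):16/3,(J:11,P:11):7/4)
total length: 617/12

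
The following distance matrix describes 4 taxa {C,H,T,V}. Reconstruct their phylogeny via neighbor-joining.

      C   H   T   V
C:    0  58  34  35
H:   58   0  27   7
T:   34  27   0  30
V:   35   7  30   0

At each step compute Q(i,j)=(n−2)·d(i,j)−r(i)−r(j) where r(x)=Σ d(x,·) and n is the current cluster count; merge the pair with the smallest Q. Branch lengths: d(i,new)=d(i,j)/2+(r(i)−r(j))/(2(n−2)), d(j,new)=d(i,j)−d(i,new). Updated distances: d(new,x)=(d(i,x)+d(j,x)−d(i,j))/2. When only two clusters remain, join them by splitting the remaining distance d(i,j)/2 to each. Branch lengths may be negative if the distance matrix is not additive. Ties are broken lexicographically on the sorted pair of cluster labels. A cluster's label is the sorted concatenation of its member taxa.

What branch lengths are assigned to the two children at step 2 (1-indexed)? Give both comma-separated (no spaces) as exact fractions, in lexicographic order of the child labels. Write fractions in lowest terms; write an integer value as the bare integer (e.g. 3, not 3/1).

17,17/2

step 1: merge (C,T) at d=34, Q=-150; branch lengths C→26, T→8; new cluster CT
  updated: d(CT,H)=51/2, d(CT,V)=31/2
step 2: merge (CT,H) at d=51/2, Q=-48; branch lengths CT→17, H→17/2; new cluster CHT
  updated: d(CHT,V)=-3/2
step 3: merge (CHT,V) at d=-3/2; branch lengths CHT→-3/4, V→-3/4; new cluster CHTV
final tree: (((C:26,T:8):17,H:17/2):-3/4,V:-3/4)
total length: 58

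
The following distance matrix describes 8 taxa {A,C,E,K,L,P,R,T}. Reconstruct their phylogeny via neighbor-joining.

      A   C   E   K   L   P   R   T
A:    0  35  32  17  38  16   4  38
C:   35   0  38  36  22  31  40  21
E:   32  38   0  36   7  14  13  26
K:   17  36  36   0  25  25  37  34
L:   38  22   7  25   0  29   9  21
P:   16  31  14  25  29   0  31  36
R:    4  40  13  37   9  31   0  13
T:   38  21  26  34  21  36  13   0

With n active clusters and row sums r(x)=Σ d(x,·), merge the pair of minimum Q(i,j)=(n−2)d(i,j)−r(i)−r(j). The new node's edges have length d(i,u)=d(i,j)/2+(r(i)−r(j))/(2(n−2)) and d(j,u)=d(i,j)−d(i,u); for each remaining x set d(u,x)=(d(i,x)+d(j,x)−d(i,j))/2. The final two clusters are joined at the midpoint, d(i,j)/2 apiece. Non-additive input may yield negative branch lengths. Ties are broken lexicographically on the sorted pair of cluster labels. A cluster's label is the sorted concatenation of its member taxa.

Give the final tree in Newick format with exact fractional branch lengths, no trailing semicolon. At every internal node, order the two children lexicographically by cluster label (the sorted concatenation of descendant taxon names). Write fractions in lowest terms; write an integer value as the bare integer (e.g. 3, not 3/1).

((((A:19/4,R:-3/4):147/16,((C:127/10,T:83/10):169/24,(E:67/16,L:45/16):137/24):43/16):25/16,K:235/16):165/32,P:165/32)

step 1: merge (A,R) at d=4, Q=-303; branch lengths A→19/4, R→-3/4; new cluster AR
  updated: d(AR,C)=71/2, d(AR,E)=41/2, d(AR,K)=25, d(AR,L)=43/2, d(AR,P)=43/2, d(AR,T)=47/2
step 2: merge (C,T) at d=21, Q=-240; branch lengths C→127/10, T→83/10; new cluster CT
  updated: d(AR,CT)=19, d(CT,E)=43/2, d(CT,K)=49/2, d(CT,L)=11, d(CT,P)=23
step 3: merge (E,L) at d=7, Q=-329/2; branch lengths E→67/16, L→45/16; new cluster EL
  updated: d(AR,EL)=35/2, d(CT,EL)=51/4, d(EL,K)=27, d(EL,P)=18
step 4: merge (CT,EL) at d=51/4, Q=-465/4; branch lengths CT→169/24, EL→137/24; new cluster CELT
  updated: d(AR,CELT)=95/8, d(CELT,K)=155/8, d(CELT,P)=113/8
step 5: merge (AR,CELT) at d=95/8, Q=-80; branch lengths AR→147/16, CELT→43/16; new cluster ACELRT
  updated: d(ACELRT,K)=65/4, d(ACELRT,P)=95/8
step 6: merge (ACELRT,K) at d=65/4, Q=-425/8; branch lengths ACELRT→25/16, K→235/16; new cluster ACEKLRT
  updated: d(ACEKLRT,P)=165/16
step 7: merge (ACEKLRT,P) at d=165/16; branch lengths ACEKLRT→165/32, P→165/32; new cluster ACEKLPRT
final tree: ((((A:19/4,R:-3/4):147/16,((C:127/10,T:83/10):169/24,(E:67/16,L:45/16):137/24):43/16):25/16,K:235/16):165/32,P:165/32)
total length: 1331/16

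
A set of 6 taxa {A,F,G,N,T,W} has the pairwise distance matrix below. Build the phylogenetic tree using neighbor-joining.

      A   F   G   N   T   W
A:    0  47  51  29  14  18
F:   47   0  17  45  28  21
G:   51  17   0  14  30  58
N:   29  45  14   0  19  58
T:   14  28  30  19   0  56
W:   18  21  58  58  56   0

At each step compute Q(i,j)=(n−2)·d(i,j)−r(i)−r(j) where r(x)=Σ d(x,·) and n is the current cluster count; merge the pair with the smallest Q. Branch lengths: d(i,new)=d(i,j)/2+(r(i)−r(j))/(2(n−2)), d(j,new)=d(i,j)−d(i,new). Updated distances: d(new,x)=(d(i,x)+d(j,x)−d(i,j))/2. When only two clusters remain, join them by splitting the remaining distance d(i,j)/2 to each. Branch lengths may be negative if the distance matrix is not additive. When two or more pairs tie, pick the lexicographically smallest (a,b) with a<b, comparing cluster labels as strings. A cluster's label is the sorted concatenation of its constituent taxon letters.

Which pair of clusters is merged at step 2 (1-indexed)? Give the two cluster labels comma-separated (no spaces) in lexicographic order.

step 1: merge (A,W) at d=18, Q=-298; branch lengths A→5/2, W→31/2; new cluster AW
  updated: d(AW,F)=25, d(AW,G)=91/2, d(AW,N)=69/2, d(AW,T)=26
step 2: merge (G,N) at d=14, Q=-177; branch lengths G→6, N→8; new cluster GN
  updated: d(AW,GN)=33, d(F,GN)=24, d(GN,T)=35/2
step 3: merge (AW,F) at d=25, Q=-111; branch lengths AW→57/4, F→43/4; new cluster AFW
  updated: d(AFW,GN)=16, d(AFW,T)=29/2
step 4: merge (AFW,GN) at d=16, Q=-48; branch lengths AFW→13/2, GN→19/2; new cluster AFGNW
  updated: d(AFGNW,T)=8
step 5: merge (AFGNW,T) at d=8; branch lengths AFGNW→4, T→4; new cluster AFGNTW
final tree: ((((A:5/2,W:31/2):57/4,F:43/4):13/2,(G:6,N:8):19/2):4,T:4)
total length: 81

G,N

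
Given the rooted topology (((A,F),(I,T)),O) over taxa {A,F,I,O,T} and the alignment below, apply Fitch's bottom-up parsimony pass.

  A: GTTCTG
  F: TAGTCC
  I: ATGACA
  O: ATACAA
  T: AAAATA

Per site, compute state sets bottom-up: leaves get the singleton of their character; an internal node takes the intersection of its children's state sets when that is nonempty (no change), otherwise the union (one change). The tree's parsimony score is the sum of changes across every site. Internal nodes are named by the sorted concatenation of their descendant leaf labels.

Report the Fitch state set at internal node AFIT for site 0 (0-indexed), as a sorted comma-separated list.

AF@0: {G} ∪ {T} = {G,T} (union, +1)
IT@0: {A} ∩ {A} = {A} (intersection, +0)
AFIT@0: {G,T} ∪ {A} = {A,G,T} (union, +1)
AFIOT@0: {A,G,T} ∩ {A} = {A} (intersection, +0)
AF@1: {T} ∪ {A} = {A,T} (union, +1)
IT@1: {T} ∪ {A} = {A,T} (union, +1)
AFIT@1: {A,T} ∩ {A,T} = {A,T} (intersection, +0)
AFIOT@1: {A,T} ∩ {T} = {T} (intersection, +0)
AF@2: {T} ∪ {G} = {G,T} (union, +1)
IT@2: {G} ∪ {A} = {A,G} (union, +1)
AFIT@2: {G,T} ∩ {A,G} = {G} (intersection, +0)
AFIOT@2: {G} ∪ {A} = {A,G} (union, +1)
AF@3: {C} ∪ {T} = {C,T} (union, +1)
IT@3: {A} ∩ {A} = {A} (intersection, +0)
AFIT@3: {C,T} ∪ {A} = {A,C,T} (union, +1)
AFIOT@3: {A,C,T} ∩ {C} = {C} (intersection, +0)
AF@4: {T} ∪ {C} = {C,T} (union, +1)
IT@4: {C} ∪ {T} = {C,T} (union, +1)
AFIT@4: {C,T} ∩ {C,T} = {C,T} (intersection, +0)
AFIOT@4: {C,T} ∪ {A} = {A,C,T} (union, +1)
AF@5: {G} ∪ {C} = {C,G} (union, +1)
IT@5: {A} ∩ {A} = {A} (intersection, +0)
AFIT@5: {C,G} ∪ {A} = {A,C,G} (union, +1)
AFIOT@5: {A,C,G} ∩ {A} = {A} (intersection, +0)
per-site changes: [2, 2, 3, 2, 3, 2]; total = 14

A,G,T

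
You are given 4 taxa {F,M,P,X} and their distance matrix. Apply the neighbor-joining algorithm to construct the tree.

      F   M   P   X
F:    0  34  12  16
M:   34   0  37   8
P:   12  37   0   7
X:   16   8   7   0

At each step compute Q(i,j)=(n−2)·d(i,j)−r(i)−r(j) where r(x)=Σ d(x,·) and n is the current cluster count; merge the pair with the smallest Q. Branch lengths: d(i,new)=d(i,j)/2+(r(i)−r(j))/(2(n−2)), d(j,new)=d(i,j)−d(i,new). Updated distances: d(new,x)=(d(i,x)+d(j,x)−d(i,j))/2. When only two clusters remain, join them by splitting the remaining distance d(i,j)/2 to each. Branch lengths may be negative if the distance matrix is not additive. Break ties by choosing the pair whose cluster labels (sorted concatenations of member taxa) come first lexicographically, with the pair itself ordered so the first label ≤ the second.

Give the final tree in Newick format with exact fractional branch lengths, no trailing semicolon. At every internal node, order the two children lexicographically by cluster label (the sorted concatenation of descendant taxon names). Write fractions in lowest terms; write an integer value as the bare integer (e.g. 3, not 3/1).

(((F:15/2,P:9/2):27/2,M:16):-4,X:-4)

step 1: merge (F,P) at d=12, Q=-94; branch lengths F→15/2, P→9/2; new cluster FP
  updated: d(FP,M)=59/2, d(FP,X)=11/2
step 2: merge (FP,M) at d=59/2, Q=-43; branch lengths FP→27/2, M→16; new cluster FMP
  updated: d(FMP,X)=-8
step 3: merge (FMP,X) at d=-8; branch lengths FMP→-4, X→-4; new cluster FMPX
final tree: (((F:15/2,P:9/2):27/2,M:16):-4,X:-4)
total length: 67/2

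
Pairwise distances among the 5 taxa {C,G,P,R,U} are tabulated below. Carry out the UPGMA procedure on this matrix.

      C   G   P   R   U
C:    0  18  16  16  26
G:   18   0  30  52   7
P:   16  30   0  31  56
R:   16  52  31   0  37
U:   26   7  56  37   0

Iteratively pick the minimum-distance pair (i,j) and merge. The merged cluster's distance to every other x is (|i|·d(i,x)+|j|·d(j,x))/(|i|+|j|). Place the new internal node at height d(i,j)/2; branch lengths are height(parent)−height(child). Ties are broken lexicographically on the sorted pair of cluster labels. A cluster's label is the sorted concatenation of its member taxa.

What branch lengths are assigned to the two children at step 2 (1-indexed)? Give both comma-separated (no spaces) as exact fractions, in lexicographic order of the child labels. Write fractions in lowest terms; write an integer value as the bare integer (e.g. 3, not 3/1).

8,8

1. join G+U (d=7) ⇒ GU; edges |G|=7/2, |U|=7/2
  updated: d(C,GU)=22, d(GU,P)=43, d(GU,R)=89/2
2. join C+P (d=16) ⇒ CP; edges |C|=8, |P|=8
  updated: d(CP,GU)=65/2, d(CP,R)=47/2
3. join CP+R (d=47/2) ⇒ CPR; edges |CP|=15/4, |R|=47/4
  updated: d(CPR,GU)=73/2
4. join CPR+GU (d=73/2) ⇒ CGPRU; edges |CPR|=13/2, |GU|=59/4
final tree: (((C:8,P:8):15/4,R:47/4):13/2,(G:7/2,U:7/2):59/4)
total length: 239/4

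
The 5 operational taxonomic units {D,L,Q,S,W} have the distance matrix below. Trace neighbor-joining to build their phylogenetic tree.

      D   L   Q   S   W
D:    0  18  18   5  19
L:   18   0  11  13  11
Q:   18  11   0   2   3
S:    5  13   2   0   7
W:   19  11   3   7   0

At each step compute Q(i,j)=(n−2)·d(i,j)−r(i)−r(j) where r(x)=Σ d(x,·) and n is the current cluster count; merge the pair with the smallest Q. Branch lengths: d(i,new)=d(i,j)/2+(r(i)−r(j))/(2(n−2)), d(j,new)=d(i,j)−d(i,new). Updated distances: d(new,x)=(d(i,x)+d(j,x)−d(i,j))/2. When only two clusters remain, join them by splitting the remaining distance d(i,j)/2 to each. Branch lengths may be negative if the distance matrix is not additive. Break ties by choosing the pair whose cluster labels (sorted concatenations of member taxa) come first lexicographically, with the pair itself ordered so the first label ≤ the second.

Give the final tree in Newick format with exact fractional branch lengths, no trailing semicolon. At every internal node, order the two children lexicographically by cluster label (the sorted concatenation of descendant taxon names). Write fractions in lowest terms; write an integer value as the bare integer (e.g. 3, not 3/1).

iteration 1: select D,S (d=5, Q=-72); attach at lengths (8, -3); label the merged cluster DS
  updated: d(DS,L)=13, d(DS,Q)=15/2, d(DS,W)=21/2
iteration 2: select DS,L (d=13, Q=-40); attach at lengths (11/2, 15/2); label the merged cluster DLS
  updated: d(DLS,Q)=11/4, d(DLS,W)=17/4
iteration 3: select DLS,Q (d=11/4, Q=-10); attach at lengths (2, 3/4); label the merged cluster DLQS
  updated: d(DLQS,W)=9/4
iteration 4: select DLQS,W (d=9/4); attach at lengths (9/8, 9/8); label the merged cluster DLQSW
final tree: ((((D:8,S:-3):11/2,L:15/2):2,Q:3/4):9/8,W:9/8)
total length: 23

((((D:8,S:-3):11/2,L:15/2):2,Q:3/4):9/8,W:9/8)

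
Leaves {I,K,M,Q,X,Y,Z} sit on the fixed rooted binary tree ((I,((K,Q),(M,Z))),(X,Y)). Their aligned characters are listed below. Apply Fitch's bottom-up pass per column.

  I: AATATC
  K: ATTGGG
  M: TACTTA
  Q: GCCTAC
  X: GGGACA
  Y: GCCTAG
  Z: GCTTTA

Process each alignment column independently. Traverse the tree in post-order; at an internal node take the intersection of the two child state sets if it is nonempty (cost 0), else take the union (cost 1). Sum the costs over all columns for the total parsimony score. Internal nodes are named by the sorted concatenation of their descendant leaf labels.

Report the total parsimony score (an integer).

KQ@0: {A} ∪ {G} = {A,G} (union, +1)
MZ@0: {T} ∪ {G} = {G,T} (union, +1)
KMQZ@0: {A,G} ∩ {G,T} = {G} (intersection, +0)
IKMQZ@0: {A} ∪ {G} = {A,G} (union, +1)
XY@0: {G} ∩ {G} = {G} (intersection, +0)
IKMQXYZ@0: {A,G} ∩ {G} = {G} (intersection, +0)
KQ@1: {T} ∪ {C} = {C,T} (union, +1)
MZ@1: {A} ∪ {C} = {A,C} (union, +1)
KMQZ@1: {C,T} ∩ {A,C} = {C} (intersection, +0)
IKMQZ@1: {A} ∪ {C} = {A,C} (union, +1)
XY@1: {G} ∪ {C} = {C,G} (union, +1)
IKMQXYZ@1: {A,C} ∩ {C,G} = {C} (intersection, +0)
KQ@2: {T} ∪ {C} = {C,T} (union, +1)
MZ@2: {C} ∪ {T} = {C,T} (union, +1)
KMQZ@2: {C,T} ∩ {C,T} = {C,T} (intersection, +0)
IKMQZ@2: {T} ∩ {C,T} = {T} (intersection, +0)
XY@2: {G} ∪ {C} = {C,G} (union, +1)
IKMQXYZ@2: {T} ∪ {C,G} = {C,G,T} (union, +1)
KQ@3: {G} ∪ {T} = {G,T} (union, +1)
MZ@3: {T} ∩ {T} = {T} (intersection, +0)
KMQZ@3: {G,T} ∩ {T} = {T} (intersection, +0)
IKMQZ@3: {A} ∪ {T} = {A,T} (union, +1)
XY@3: {A} ∪ {T} = {A,T} (union, +1)
IKMQXYZ@3: {A,T} ∩ {A,T} = {A,T} (intersection, +0)
KQ@4: {G} ∪ {A} = {A,G} (union, +1)
MZ@4: {T} ∩ {T} = {T} (intersection, +0)
KMQZ@4: {A,G} ∪ {T} = {A,G,T} (union, +1)
IKMQZ@4: {T} ∩ {A,G,T} = {T} (intersection, +0)
XY@4: {C} ∪ {A} = {A,C} (union, +1)
IKMQXYZ@4: {T} ∪ {A,C} = {A,C,T} (union, +1)
KQ@5: {G} ∪ {C} = {C,G} (union, +1)
MZ@5: {A} ∩ {A} = {A} (intersection, +0)
KMQZ@5: {C,G} ∪ {A} = {A,C,G} (union, +1)
IKMQZ@5: {C} ∩ {A,C,G} = {C} (intersection, +0)
XY@5: {A} ∪ {G} = {A,G} (union, +1)
IKMQXYZ@5: {C} ∪ {A,G} = {A,C,G} (union, +1)
per-site changes: [3, 4, 4, 3, 4, 4]; total = 22

22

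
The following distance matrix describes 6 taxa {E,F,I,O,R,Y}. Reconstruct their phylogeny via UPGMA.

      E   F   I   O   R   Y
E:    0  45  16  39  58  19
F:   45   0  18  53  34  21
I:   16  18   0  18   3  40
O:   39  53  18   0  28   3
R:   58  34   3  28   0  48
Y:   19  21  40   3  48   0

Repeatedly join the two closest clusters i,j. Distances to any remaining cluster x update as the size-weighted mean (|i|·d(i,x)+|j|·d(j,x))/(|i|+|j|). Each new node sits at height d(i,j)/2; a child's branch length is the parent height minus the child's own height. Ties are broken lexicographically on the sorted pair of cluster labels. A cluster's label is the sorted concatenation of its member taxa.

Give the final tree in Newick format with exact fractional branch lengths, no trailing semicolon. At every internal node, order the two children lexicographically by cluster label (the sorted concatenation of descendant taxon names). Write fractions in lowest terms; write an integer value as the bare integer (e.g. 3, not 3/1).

iteration 1: select I,R (d=3); attach at lengths (3/2, 3/2); label the merged cluster IR
  updated: d(E,IR)=37, d(F,IR)=26, d(IR,O)=23, d(IR,Y)=44
iteration 2: select O,Y (d=3); attach at lengths (3/2, 3/2); label the merged cluster OY
  updated: d(E,OY)=29, d(F,OY)=37, d(IR,OY)=67/2
iteration 3: select F,IR (d=26); attach at lengths (13, 23/2); label the merged cluster FIR
  updated: d(E,FIR)=119/3, d(FIR,OY)=104/3
iteration 4: select E,OY (d=29); attach at lengths (29/2, 13); label the merged cluster EOY
  updated: d(EOY,FIR)=109/3
iteration 5: select EOY,FIR (d=109/3); attach at lengths (11/3, 31/6); label the merged cluster EFIORY
final tree: ((E:29/2,(O:3/2,Y:3/2):13):11/3,(F:13,(I:3/2,R:3/2):23/2):31/6)
total length: 401/6

((E:29/2,(O:3/2,Y:3/2):13):11/3,(F:13,(I:3/2,R:3/2):23/2):31/6)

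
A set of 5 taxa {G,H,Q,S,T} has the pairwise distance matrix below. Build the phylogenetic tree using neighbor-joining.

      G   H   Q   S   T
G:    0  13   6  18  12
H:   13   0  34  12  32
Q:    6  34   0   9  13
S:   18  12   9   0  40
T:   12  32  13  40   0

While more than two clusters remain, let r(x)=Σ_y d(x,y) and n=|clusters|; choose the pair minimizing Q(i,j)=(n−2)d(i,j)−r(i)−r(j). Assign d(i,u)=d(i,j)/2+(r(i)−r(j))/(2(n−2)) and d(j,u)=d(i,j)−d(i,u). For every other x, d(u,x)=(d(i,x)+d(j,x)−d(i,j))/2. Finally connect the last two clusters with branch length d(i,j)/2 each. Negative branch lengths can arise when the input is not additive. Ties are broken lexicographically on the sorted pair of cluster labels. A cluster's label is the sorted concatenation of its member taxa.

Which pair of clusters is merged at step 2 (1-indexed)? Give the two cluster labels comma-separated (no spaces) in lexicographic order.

iteration 1: select H,S (d=12, Q=-134); attach at lengths (8, 4); label the merged cluster HS
  updated: d(G,HS)=19/2, d(HS,Q)=31/2, d(HS,T)=30
iteration 2: select G,HS (d=19/2, Q=-127/2); attach at lengths (-17/8, 93/8); label the merged cluster GHS
  updated: d(GHS,Q)=6, d(GHS,T)=65/4
iteration 3: select GHS,Q (d=6, Q=-141/4); attach at lengths (37/8, 11/8); label the merged cluster GHQS
  updated: d(GHQS,T)=93/8
iteration 4: select GHQS,T (d=93/8); attach at lengths (93/16, 93/16); label the merged cluster GHQST
final tree: (((G:-17/8,(H:8,S:4):93/8):37/8,Q:11/8):93/16,T:93/16)
total length: 313/8

G,HS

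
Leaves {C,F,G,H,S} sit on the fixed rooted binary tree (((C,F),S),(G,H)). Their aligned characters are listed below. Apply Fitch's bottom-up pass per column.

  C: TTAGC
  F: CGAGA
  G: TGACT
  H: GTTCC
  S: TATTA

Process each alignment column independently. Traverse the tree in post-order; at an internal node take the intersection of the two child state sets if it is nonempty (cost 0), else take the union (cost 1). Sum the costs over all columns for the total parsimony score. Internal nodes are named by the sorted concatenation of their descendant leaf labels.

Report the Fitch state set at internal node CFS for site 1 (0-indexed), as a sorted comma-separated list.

site 0, node CF: C={T} ∪ F={C} → {C,T} (+1)
site 0, node CFS: CF={C,T} ∩ S={T} → {T} (+0)
site 0, node GH: G={T} ∪ H={G} → {G,T} (+1)
site 0, node CFGHS: CFS={T} ∩ GH={G,T} → {T} (+0)
site 1, node CF: C={T} ∪ F={G} → {G,T} (+1)
site 1, node CFS: CF={G,T} ∪ S={A} → {A,G,T} (+1)
site 1, node GH: G={G} ∪ H={T} → {G,T} (+1)
site 1, node CFGHS: CFS={A,G,T} ∩ GH={G,T} → {G,T} (+0)
site 2, node CF: C={A} ∩ F={A} → {A} (+0)
site 2, node CFS: CF={A} ∪ S={T} → {A,T} (+1)
site 2, node GH: G={A} ∪ H={T} → {A,T} (+1)
site 2, node CFGHS: CFS={A,T} ∩ GH={A,T} → {A,T} (+0)
site 3, node CF: C={G} ∩ F={G} → {G} (+0)
site 3, node CFS: CF={G} ∪ S={T} → {G,T} (+1)
site 3, node GH: G={C} ∩ H={C} → {C} (+0)
site 3, node CFGHS: CFS={G,T} ∪ GH={C} → {C,G,T} (+1)
site 4, node CF: C={C} ∪ F={A} → {A,C} (+1)
site 4, node CFS: CF={A,C} ∩ S={A} → {A} (+0)
site 4, node GH: G={T} ∪ H={C} → {C,T} (+1)
site 4, node CFGHS: CFS={A} ∪ GH={C,T} → {A,C,T} (+1)
per-site changes: [2, 3, 2, 2, 3]; total = 12

A,G,T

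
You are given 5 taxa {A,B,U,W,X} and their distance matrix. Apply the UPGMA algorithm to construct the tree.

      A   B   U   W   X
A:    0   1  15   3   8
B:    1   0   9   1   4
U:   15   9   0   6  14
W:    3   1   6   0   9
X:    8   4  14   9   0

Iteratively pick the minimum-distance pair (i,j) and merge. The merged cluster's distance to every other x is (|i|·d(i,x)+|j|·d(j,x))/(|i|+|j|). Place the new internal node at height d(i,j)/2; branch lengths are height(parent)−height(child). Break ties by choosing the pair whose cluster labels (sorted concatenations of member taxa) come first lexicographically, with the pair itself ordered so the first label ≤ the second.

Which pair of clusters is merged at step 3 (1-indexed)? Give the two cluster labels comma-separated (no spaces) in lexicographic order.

step 1: merge (A,B) at d=1; branch lengths A→1/2, B→1/2; new cluster AB
  updated: d(AB,U)=12, d(AB,W)=2, d(AB,X)=6
step 2: merge (AB,W) at d=2; branch lengths AB→1/2, W→1; new cluster ABW
  updated: d(ABW,U)=10, d(ABW,X)=7
step 3: merge (ABW,X) at d=7; branch lengths ABW→5/2, X→7/2; new cluster ABWX
  updated: d(ABWX,U)=11
step 4: merge (ABWX,U) at d=11; branch lengths ABWX→2, U→11/2; new cluster ABUWX
final tree: ((((A:1/2,B:1/2):1/2,W:1):5/2,X:7/2):2,U:11/2)
total length: 16

ABW,X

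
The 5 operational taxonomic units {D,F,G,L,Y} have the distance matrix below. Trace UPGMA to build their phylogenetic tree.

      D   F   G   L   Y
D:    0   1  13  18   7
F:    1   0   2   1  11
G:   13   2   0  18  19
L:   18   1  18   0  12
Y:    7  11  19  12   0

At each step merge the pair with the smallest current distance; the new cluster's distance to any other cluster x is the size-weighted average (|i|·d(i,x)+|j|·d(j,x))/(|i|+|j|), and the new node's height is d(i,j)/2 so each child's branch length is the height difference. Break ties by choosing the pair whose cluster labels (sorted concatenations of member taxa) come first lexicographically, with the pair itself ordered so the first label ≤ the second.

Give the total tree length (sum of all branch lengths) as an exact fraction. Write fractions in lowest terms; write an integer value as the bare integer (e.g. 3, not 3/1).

step 1: merge (D,F) at d=1; branch lengths D→1/2, F→1/2; new cluster DF
  updated: d(DF,G)=15/2, d(DF,L)=19/2, d(DF,Y)=9
step 2: merge (DF,G) at d=15/2; branch lengths DF→13/4, G→15/4; new cluster DFG
  updated: d(DFG,L)=37/3, d(DFG,Y)=37/3
step 3: merge (L,Y) at d=12; branch lengths L→6, Y→6; new cluster LY
  updated: d(DFG,LY)=37/3
step 4: merge (DFG,LY) at d=37/3; branch lengths DFG→29/12, LY→1/6; new cluster DFGLY
final tree: (((D:1/2,F:1/2):13/4,G:15/4):29/12,(L:6,Y:6):1/6)
total length: 271/12

271/12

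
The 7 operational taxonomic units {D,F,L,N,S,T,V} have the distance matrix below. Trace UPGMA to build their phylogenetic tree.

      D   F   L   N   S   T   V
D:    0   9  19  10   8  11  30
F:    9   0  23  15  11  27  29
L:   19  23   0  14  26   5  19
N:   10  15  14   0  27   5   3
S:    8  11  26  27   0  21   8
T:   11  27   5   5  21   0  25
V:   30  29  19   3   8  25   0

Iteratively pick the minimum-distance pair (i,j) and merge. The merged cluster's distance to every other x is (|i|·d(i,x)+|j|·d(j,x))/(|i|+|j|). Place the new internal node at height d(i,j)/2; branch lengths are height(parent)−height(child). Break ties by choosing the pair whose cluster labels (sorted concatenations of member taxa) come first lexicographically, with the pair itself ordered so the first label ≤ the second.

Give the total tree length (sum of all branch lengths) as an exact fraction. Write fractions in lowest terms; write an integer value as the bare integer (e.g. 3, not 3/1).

331/8

step 1: merge (N,V) at d=3; branch lengths N→3/2, V→3/2; new cluster NV
  updated: d(D,NV)=20, d(F,NV)=22, d(L,NV)=33/2, d(NV,S)=35/2, d(NV,T)=15
step 2: merge (L,T) at d=5; branch lengths L→5/2, T→5/2; new cluster LT
  updated: d(D,LT)=15, d(F,LT)=25, d(LT,NV)=63/4, d(LT,S)=47/2
step 3: merge (D,S) at d=8; branch lengths D→4, S→4; new cluster DS
  updated: d(DS,F)=10, d(DS,LT)=77/4, d(DS,NV)=75/4
step 4: merge (DS,F) at d=10; branch lengths DS→1, F→5; new cluster DFS
  updated: d(DFS,LT)=127/6, d(DFS,NV)=119/6
step 5: merge (LT,NV) at d=63/4; branch lengths LT→43/8, NV→51/8; new cluster LNTV
  updated: d(DFS,LNTV)=41/2
step 6: merge (DFS,LNTV) at d=41/2; branch lengths DFS→21/4, LNTV→19/8; new cluster DFLNSTV
final tree: (((D:4,S:4):1,F:5):21/4,((L:5/2,T:5/2):43/8,(N:3/2,V:3/2):51/8):19/8)
total length: 331/8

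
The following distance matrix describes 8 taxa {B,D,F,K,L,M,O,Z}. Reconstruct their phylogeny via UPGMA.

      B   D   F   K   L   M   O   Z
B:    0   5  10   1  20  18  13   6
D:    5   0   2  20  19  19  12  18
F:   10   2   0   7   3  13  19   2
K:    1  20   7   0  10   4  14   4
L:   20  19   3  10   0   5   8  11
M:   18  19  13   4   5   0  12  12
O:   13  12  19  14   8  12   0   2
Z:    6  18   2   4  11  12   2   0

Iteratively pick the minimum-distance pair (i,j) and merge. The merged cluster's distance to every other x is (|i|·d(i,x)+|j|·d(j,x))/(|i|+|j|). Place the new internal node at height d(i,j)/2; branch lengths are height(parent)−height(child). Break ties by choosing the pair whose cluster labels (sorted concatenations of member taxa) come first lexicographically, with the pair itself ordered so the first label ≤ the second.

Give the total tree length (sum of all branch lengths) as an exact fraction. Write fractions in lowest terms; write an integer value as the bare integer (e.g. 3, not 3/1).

iteration 1: select B,K (d=1); attach at lengths (1/2, 1/2); label the merged cluster BK
  updated: d(BK,D)=25/2, d(BK,F)=17/2, d(BK,L)=15, d(BK,M)=11, d(BK,O)=27/2, d(BK,Z)=5
iteration 2: select D,F (d=2); attach at lengths (1, 1); label the merged cluster DF
  updated: d(BK,DF)=21/2, d(DF,L)=11, d(DF,M)=16, d(DF,O)=31/2, d(DF,Z)=10
iteration 3: select O,Z (d=2); attach at lengths (1, 1); label the merged cluster OZ
  updated: d(BK,OZ)=37/4, d(DF,OZ)=51/4, d(L,OZ)=19/2, d(M,OZ)=12
iteration 4: select L,M (d=5); attach at lengths (5/2, 5/2); label the merged cluster LM
  updated: d(BK,LM)=13, d(DF,LM)=27/2, d(LM,OZ)=43/4
iteration 5: select BK,OZ (d=37/4); attach at lengths (33/8, 29/8); label the merged cluster BKOZ
  updated: d(BKOZ,DF)=93/8, d(BKOZ,LM)=95/8
iteration 6: select BKOZ,DF (d=93/8); attach at lengths (19/16, 77/16); label the merged cluster BDFKOZ
  updated: d(BDFKOZ,LM)=149/12
iteration 7: select BDFKOZ,LM (d=149/12); attach at lengths (19/48, 89/24); label the merged cluster BDFKLMOZ
final tree: ((((B:1/2,K:1/2):33/8,(O:1,Z:1):29/8):19/16,(D:1,F:1):77/16):19/48,(L:5/2,M:5/2):89/24)
total length: 1337/48

1337/48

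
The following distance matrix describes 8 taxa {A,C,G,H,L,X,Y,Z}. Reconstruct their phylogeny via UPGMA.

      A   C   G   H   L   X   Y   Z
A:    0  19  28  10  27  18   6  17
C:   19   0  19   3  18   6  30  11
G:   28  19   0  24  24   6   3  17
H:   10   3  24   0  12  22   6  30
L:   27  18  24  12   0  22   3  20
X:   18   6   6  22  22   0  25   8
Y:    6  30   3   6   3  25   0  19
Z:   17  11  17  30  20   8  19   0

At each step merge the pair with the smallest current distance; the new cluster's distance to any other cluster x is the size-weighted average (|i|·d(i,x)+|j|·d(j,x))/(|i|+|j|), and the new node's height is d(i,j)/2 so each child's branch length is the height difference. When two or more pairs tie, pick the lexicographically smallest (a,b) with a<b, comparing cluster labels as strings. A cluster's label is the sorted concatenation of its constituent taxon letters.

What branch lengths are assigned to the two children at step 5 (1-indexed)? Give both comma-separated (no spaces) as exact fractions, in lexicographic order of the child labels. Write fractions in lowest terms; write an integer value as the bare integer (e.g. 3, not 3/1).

29/4,23/4

step 1: merge (C,H) at d=3; branch lengths C→3/2, H→3/2; new cluster CH
  updated: d(A,CH)=29/2, d(CH,G)=43/2, d(CH,L)=15, d(CH,X)=14, d(CH,Y)=18, d(CH,Z)=41/2
step 2: merge (G,Y) at d=3; branch lengths G→3/2, Y→3/2; new cluster GY
  updated: d(A,GY)=17, d(CH,GY)=79/4, d(GY,L)=27/2, d(GY,X)=31/2, d(GY,Z)=18
step 3: merge (X,Z) at d=8; branch lengths X→4, Z→4; new cluster XZ
  updated: d(A,XZ)=35/2, d(CH,XZ)=69/4, d(GY,XZ)=67/4, d(L,XZ)=21
step 4: merge (GY,L) at d=27/2; branch lengths GY→21/4, L→27/4; new cluster GLY
  updated: d(A,GLY)=61/3, d(CH,GLY)=109/6, d(GLY,XZ)=109/6
step 5: merge (A,CH) at d=29/2; branch lengths A→29/4, CH→23/4; new cluster ACH
  updated: d(ACH,GLY)=170/9, d(ACH,XZ)=52/3
step 6: merge (ACH,XZ) at d=52/3; branch lengths ACH→17/12, XZ→14/3; new cluster ACHXZ
  updated: d(ACHXZ,GLY)=93/5
step 7: merge (ACHXZ,GLY) at d=93/5; branch lengths ACHXZ→19/30, GLY→51/20; new cluster ACGHLXYZ
final tree: (((A:29/4,(C:3/2,H:3/2):23/4):17/12,(X:4,Z:4):14/3):19/30,((G:3/2,Y:3/2):21/4,L:27/4):51/20)
total length: 724/15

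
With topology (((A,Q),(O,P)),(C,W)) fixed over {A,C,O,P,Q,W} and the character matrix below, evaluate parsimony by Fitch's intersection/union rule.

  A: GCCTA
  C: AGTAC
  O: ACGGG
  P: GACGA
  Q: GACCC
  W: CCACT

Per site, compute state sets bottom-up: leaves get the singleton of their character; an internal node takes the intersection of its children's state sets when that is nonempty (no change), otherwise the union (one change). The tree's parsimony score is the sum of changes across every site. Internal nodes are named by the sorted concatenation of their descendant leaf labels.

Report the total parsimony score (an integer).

16

[col 0] AQ: children A:{G}, Q:{G} ∩→ {G}; cost 0
[col 0] OP: children O:{A}, P:{G} ∪→ {A,G}; cost 1
[col 0] AOPQ: children AQ:{G}, OP:{A,G} ∩→ {G}; cost 0
[col 0] CW: children C:{A}, W:{C} ∪→ {A,C}; cost 1
[col 0] ACOPQW: children AOPQ:{G}, CW:{A,C} ∪→ {A,C,G}; cost 1
[col 1] AQ: children A:{C}, Q:{A} ∪→ {A,C}; cost 1
[col 1] OP: children O:{C}, P:{A} ∪→ {A,C}; cost 1
[col 1] AOPQ: children AQ:{A,C}, OP:{A,C} ∩→ {A,C}; cost 0
[col 1] CW: children C:{G}, W:{C} ∪→ {C,G}; cost 1
[col 1] ACOPQW: children AOPQ:{A,C}, CW:{C,G} ∩→ {C}; cost 0
[col 2] AQ: children A:{C}, Q:{C} ∩→ {C}; cost 0
[col 2] OP: children O:{G}, P:{C} ∪→ {C,G}; cost 1
[col 2] AOPQ: children AQ:{C}, OP:{C,G} ∩→ {C}; cost 0
[col 2] CW: children C:{T}, W:{A} ∪→ {A,T}; cost 1
[col 2] ACOPQW: children AOPQ:{C}, CW:{A,T} ∪→ {A,C,T}; cost 1
[col 3] AQ: children A:{T}, Q:{C} ∪→ {C,T}; cost 1
[col 3] OP: children O:{G}, P:{G} ∩→ {G}; cost 0
[col 3] AOPQ: children AQ:{C,T}, OP:{G} ∪→ {C,G,T}; cost 1
[col 3] CW: children C:{A}, W:{C} ∪→ {A,C}; cost 1
[col 3] ACOPQW: children AOPQ:{C,G,T}, CW:{A,C} ∩→ {C}; cost 0
[col 4] AQ: children A:{A}, Q:{C} ∪→ {A,C}; cost 1
[col 4] OP: children O:{G}, P:{A} ∪→ {A,G}; cost 1
[col 4] AOPQ: children AQ:{A,C}, OP:{A,G} ∩→ {A}; cost 0
[col 4] CW: children C:{C}, W:{T} ∪→ {C,T}; cost 1
[col 4] ACOPQW: children AOPQ:{A}, CW:{C,T} ∪→ {A,C,T}; cost 1
per-site changes: [3, 3, 3, 3, 4]; total = 16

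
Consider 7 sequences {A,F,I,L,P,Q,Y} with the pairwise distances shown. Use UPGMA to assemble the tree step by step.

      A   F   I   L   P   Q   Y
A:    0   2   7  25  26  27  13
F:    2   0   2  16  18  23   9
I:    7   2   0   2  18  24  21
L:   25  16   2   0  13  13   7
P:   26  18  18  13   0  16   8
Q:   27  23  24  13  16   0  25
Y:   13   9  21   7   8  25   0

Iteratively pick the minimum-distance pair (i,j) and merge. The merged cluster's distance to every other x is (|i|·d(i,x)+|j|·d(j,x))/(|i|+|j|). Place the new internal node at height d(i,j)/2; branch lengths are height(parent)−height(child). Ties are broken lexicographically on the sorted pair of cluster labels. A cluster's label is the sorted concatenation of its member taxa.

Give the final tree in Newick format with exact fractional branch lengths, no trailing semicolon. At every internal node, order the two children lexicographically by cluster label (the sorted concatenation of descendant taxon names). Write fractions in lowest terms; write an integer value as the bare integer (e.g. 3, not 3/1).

((((A:1,F:1):21/4,(I:1,L:1):21/4):25/16,(P:4,Y:4):61/16):137/48,Q:32/3)

step 1: merge (A,F) at d=2; branch lengths A→1, F→1; new cluster AF
  updated: d(AF,I)=9/2, d(AF,L)=41/2, d(AF,P)=22, d(AF,Q)=25, d(AF,Y)=11
step 2: merge (I,L) at d=2; branch lengths I→1, L→1; new cluster IL
  updated: d(AF,IL)=25/2, d(IL,P)=31/2, d(IL,Q)=37/2, d(IL,Y)=14
step 3: merge (P,Y) at d=8; branch lengths P→4, Y→4; new cluster PY
  updated: d(AF,PY)=33/2, d(IL,PY)=59/4, d(PY,Q)=41/2
step 4: merge (AF,IL) at d=25/2; branch lengths AF→21/4, IL→21/4; new cluster AFIL
  updated: d(AFIL,PY)=125/8, d(AFIL,Q)=87/4
step 5: merge (AFIL,PY) at d=125/8; branch lengths AFIL→25/16, PY→61/16; new cluster AFILPY
  updated: d(AFILPY,Q)=64/3
step 6: merge (AFILPY,Q) at d=64/3; branch lengths AFILPY→137/48, Q→32/3; new cluster AFILPQY
final tree: ((((A:1,F:1):21/4,(I:1,L:1):21/4):25/16,(P:4,Y:4):61/16):137/48,Q:32/3)
total length: 1987/48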